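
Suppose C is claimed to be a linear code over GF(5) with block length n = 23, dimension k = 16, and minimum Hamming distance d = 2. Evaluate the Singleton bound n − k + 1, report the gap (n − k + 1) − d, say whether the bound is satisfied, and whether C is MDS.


Singleton RHS = n − k + 1 = 8, slack = 6, bound satisfied, not MDS.

Singleton bound: d ≤ n − k + 1.
Here n = 23, k = 16, so n − k + 1 = 8.
Given d = 2, check d ≤ 8: YES.
Slack = (n − k + 1) − d = 6.
The code is NOT MDS (slack = 6 > 0).
Description: the claimed parameters are [23, 16, 2]_5; such a code would be non-MDS.


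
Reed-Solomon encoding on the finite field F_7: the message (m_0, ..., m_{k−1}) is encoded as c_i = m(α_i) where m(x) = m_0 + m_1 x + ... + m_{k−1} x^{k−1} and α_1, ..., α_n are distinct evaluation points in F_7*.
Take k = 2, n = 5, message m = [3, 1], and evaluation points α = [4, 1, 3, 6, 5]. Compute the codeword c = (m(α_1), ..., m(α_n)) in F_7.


c = [0, 4, 6, 2, 1]

Message polynomial: m(x) = 3 + 1·x (mod 7).
For each evaluation point α_i, compute m(α_i) mod 7:
  α_1 = 4: Horner steps 1 → 0, so m(4) = 0.
  α_2 = 1: Horner steps 1 → 4, so m(1) = 4.
  α_3 = 3: Horner steps 1 → 6, so m(3) = 6.
  α_4 = 6: Horner steps 1 → 2, so m(6) = 2.
  α_5 = 5: Horner steps 1 → 1, so m(5) = 1.
Codeword c = [0, 4, 6, 2, 1] ∈ F_7^5.


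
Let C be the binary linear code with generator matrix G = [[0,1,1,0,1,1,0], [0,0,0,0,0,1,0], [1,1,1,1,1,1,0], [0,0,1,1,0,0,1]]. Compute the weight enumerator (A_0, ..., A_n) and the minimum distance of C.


Weight distribution: A_0 = 1, A_1 = 1, A_2 = 1, A_3 = 4, A_4 = 5, A_5 = 3, A_6 = 1. Minimum distance d = 1.

Enumerate all 2^4 = 16 messages m ∈ F_2^4.
For each, compute codeword c = mG in F_2^7, then tally its weight.
  m = 0000 → c = 0000000, weight = 0.
  m = 1000 → c = 0110110, weight = 4.
  m = 0100 → c = 0000010, weight = 1.
  m = 1100 → c = 0110100, weight = 3.
  m = 0010 → c = 1111110, weight = 6.
  m = 1010 → c = 1001000, weight = 2.
  m = 0110 → c = 1111100, weight = 5.
  m = 1110 → c = 1001010, weight = 3.
  m = 0001 → c = 0011001, weight = 3.
  m = 1001 → c = 0101111, weight = 5.
  m = 0101 → c = 0011011, weight = 4.
  m = 1101 → c = 0101101, weight = 4.
  m = 0011 → c = 1100111, weight = 5.
  m = 1011 → c = 1010001, weight = 3.
  m = 0111 → c = 1100101, weight = 4.
  m = 1111 → c = 1010011, weight = 4.
Tally weights:
  weight 0: 1 codewords.
  weight 1: 1 codewords.
  weight 2: 1 codewords.
  weight 3: 4 codewords.
  weight 4: 5 codewords.
  weight 5: 3 codewords.
  weight 6: 1 codewords.
Minimum distance d = smallest w > 0 with A_w > 0 = 1.
Sanity: Σ A_w = 16 = 2^4 = 16 ✓.


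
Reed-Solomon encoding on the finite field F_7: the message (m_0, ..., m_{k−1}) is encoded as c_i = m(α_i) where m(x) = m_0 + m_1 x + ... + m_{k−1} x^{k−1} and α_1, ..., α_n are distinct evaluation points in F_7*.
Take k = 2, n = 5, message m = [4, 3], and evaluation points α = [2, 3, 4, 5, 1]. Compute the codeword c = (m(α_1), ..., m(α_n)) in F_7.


c = [3, 6, 2, 5, 0]

Message polynomial: m(x) = 4 + 3·x (mod 7).
For each evaluation point α_i, compute m(α_i) mod 7:
  α_1 = 2: Horner steps 3 → 3, so m(2) = 3.
  α_2 = 3: Horner steps 3 → 6, so m(3) = 6.
  α_3 = 4: Horner steps 3 → 2, so m(4) = 2.
  α_4 = 5: Horner steps 3 → 5, so m(5) = 5.
  α_5 = 1: Horner steps 3 → 0, so m(1) = 0.
Codeword c = [3, 6, 2, 5, 0] ∈ F_7^5.


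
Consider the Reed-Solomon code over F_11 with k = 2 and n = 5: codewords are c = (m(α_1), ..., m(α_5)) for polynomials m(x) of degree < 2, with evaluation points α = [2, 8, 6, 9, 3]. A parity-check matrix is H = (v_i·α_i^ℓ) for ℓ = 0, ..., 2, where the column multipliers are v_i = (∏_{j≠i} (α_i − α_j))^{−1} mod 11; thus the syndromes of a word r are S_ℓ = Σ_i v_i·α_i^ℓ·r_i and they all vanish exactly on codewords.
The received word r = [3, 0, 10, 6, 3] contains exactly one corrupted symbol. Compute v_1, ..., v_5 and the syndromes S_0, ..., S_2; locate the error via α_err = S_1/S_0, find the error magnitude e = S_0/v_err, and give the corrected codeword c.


S = (2, 4, 8), error at position 1, error magnitude e = 6, c = [8, 0, 10, 6, 3].

Step 1: column multipliers v_i = (∏_{j≠i}(α_i − α_j))^{−1} mod 11.
  i = 1 (α = 2): (2−8)(2−6)(2−9)(2−3) = (−6)·(−4)·(−7)·(−1) = 168 ≡ 3, so v_1 = 3^{−1} = 4 (mod 11).
  i = 2 (α = 8): (8−2)(8−6)(8−9)(8−3) = 6·2·(−1)·5 = −60 ≡ 6, so v_2 = 6^{−1} = 2 (mod 11).
  i = 3 (α = 6): (6−2)(6−8)(6−9)(6−3) = 4·(−2)·(−3)·3 = 72 ≡ 6, so v_3 = 6^{−1} = 2 (mod 11).
  i = 4 (α = 9): (9−2)(9−8)(9−6)(9−3) = 7·1·3·6 = 126 ≡ 5, so v_4 = 5^{−1} = 9 (mod 11).
  i = 5 (α = 3): (3−2)(3−8)(3−6)(3−9) = 1·(−5)·(−3)·(−6) = −90 ≡ 9, so v_5 = 9^{−1} = 5 (mod 11).
  v = [4, 2, 2, 9, 5].
Step 2: syndromes of r = [3, 0, 10, 6, 3] (all sums mod 11).
  S_0 = Σ v_i r_i = 4·3 + 2·0 + 2·10 + 9·6 + 5·3 = 101 ≡ 2.
  S_1 = Σ v_i α_i r_i = 4·2·3 + 2·8·0 + 2·6·10 + 9·9·6 + 5·3·3 = 675 ≡ 4.
  α_i^2 mod 11 = [4, 9, 3, 4, 9].
  S_2 = Σ v_i α_i^2 r_i = 4·4·3 + 2·9·0 + 2·3·10 + 9·4·6 + 5·9·3 = 459 ≡ 8.
  S = (2, 4, 8) ≠ 0, so r is not a codeword (an error is present).
Step 3: locate the error. For a single error e at position i, S_ℓ = v_i·e·α_i^ℓ, so α_err = S_1/S_0.
  S_0^{−1} = 2^{−1} = 6 (mod 11), so α_err = 4·6 = 24 ≡ 2 = α_1. Error position i = 1.
  Consistency check: S_2/S_1 = 8·3 = 24 ≡ 2 = α_err ✓ (single-error assumption holds).
Step 4: error magnitude e = S_0/v_1 = S_0·∏_{j≠1}(α_1 − α_j) = 2·3 = 6 ≡ 6 (mod 11).
Step 5: correct position 1: c_1 = r_1 − e = 3 − 6 ≡ 8 (mod 11). Hence c = [8, 0, 10, 6, 3].
  Check: interpolating c through the α_i gives m(x) = 7 + 6·x (degree < 2) with m(α_i) = c_i for every i, so c is indeed a codeword.


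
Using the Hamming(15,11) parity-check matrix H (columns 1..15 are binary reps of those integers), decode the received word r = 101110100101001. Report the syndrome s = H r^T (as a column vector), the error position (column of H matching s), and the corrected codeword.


s = (1, 1, 0, 1)^T, error position = 13, corrected codeword c = 101110100101101

Compute s = H r^T mod 2 one row at a time:
  s_1 = 0 + 0 + 1 + 0 + 1 + 0 + 0 + 1 = 3 ≡ 1 (mod 2).
  s_2 = 1 + 1 + 0 + 1 + 1 + 0 + 0 + 1 = 5 ≡ 1 (mod 2).
  s_3 = 0 + 1 + 0 + 1 + 1 + 0 + 0 + 1 = 4 ≡ 0 (mod 2).
  s_4 = 1 + 1 + 1 + 1 + 0 + 0 + 0 + 1 = 5 ≡ 1 (mod 2).
s = (1, 1, 0, 1)^T — this equals column 13 of H (binary 1101), so error is at position 13.
Correct: flip bit 13 of r = 101110100101001 to get c = 101110100101101.


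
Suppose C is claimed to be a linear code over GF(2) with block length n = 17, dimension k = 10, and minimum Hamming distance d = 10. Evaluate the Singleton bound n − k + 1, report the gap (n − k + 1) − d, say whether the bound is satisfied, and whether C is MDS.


Singleton RHS = n − k + 1 = 8, slack = -2, bound violated (no such code; not MDS).

Singleton bound: d ≤ n − k + 1.
Here n = 17, k = 10, so n − k + 1 = 8.
Given d = 10, check d ≤ 8: NO.
Slack = (n − k + 1) − d = -2.
The slack is negative: d = 10 exceeds n − k + 1 = 8 by 2, so the Singleton bound is violated and no linear [17, 10, 10]_2 code can exist. In particular it is not MDS (MDS requires d = n − k + 1 exactly).
Description: the claimed parameters are [17, 10, 10]_2; such a code would be impossible (violates the Singleton bound).


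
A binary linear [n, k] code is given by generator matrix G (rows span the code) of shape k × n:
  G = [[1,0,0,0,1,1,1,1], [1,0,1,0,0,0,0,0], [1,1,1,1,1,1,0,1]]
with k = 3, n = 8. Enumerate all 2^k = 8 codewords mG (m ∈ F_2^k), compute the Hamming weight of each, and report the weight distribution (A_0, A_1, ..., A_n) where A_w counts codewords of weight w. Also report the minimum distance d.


Weight distribution: A_0 = 1, A_2 = 1, A_4 = 2, A_5 = 3, A_7 = 1. Minimum distance d = 2.

Enumerate all 2^3 = 8 messages m ∈ F_2^3.
For each, compute codeword c = mG in F_2^8, then tally its weight.
  m = 000 → c = 00000000, weight = 0.
  m = 100 → c = 10001111, weight = 5.
  m = 010 → c = 10100000, weight = 2.
  m = 110 → c = 00101111, weight = 5.
  m = 001 → c = 11111101, weight = 7.
  m = 101 → c = 01110010, weight = 4.
  m = 011 → c = 01011101, weight = 5.
  m = 111 → c = 11010010, weight = 4.
Tally weights:
  weight 0: 1 codewords.
  weight 2: 1 codewords.
  weight 4: 2 codewords.
  weight 5: 3 codewords.
  weight 7: 1 codewords.
Minimum distance d = smallest w > 0 with A_w > 0 = 2.
Sanity: Σ A_w = 8 = 2^3 = 8 ✓.


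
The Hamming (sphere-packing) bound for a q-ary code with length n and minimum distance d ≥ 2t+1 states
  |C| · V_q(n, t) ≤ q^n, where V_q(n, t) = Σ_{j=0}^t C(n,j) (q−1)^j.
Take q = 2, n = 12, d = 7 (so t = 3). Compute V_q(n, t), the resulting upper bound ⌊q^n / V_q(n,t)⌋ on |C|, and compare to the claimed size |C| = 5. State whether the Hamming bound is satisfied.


V_q(n, t) = 299, q^n = 4096, Hamming bound = 13, |C| = 5 ≤ bound (satisfied).

Step 1: Compute V_q(n, t) = Σ_{j=0}^3 C(n, j) (q−1)^j.
  j = 0: C(12,0)·(1)^0 = 1·1 = 1.
  j = 1: C(12,1)·(1)^1 = 12·1 = 12.
  j = 2: C(12,2)·(1)^2 = 66·1 = 66.
  j = 3: C(12,3)·(1)^3 = 220·1 = 220.
  V_q(n, t) = 1 + 12 + 66 + 220 = 299.
Step 2: q^n = 2^12 = 4096.
Step 3: Hamming bound ⌊q^n / V_q(n,t)⌋ = ⌊4096/299⌋ = 13.
Step 4: Compare |C| = 5 to 13: satisfied.
The claimed |C| lies below the Hamming bound.


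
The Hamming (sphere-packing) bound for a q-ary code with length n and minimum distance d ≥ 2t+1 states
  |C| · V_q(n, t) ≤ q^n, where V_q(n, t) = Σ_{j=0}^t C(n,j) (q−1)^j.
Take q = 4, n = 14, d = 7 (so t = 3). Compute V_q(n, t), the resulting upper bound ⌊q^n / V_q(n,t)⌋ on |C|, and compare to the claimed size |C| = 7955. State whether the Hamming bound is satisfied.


V_q(n, t) = 10690, q^n = 268435456, Hamming bound = 25110, |C| = 7955 ≤ bound (satisfied).

Step 1: Compute V_q(n, t) = Σ_{j=0}^3 C(n, j) (q−1)^j.
  j = 0: C(14,0)·(3)^0 = 1·1 = 1.
  j = 1: C(14,1)·(3)^1 = 14·3 = 42.
  j = 2: C(14,2)·(3)^2 = 91·9 = 819.
  j = 3: C(14,3)·(3)^3 = 364·27 = 9828.
  V_q(n, t) = 1 + 42 + 819 + 9828 = 10690.
Step 2: q^n = 4^14 = 268435456.
Step 3: Hamming bound ⌊q^n / V_q(n,t)⌋ = ⌊268435456/10690⌋ = 25110.
Step 4: Compare |C| = 7955 to 25110: satisfied.
The claimed |C| lies below the Hamming bound.


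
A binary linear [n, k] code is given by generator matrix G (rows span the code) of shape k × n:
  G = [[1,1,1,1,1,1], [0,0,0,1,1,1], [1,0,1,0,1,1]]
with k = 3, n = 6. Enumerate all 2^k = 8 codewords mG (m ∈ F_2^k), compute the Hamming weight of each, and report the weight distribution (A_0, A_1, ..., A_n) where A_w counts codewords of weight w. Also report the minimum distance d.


Weight distribution: A_0 = 1, A_2 = 1, A_3 = 4, A_4 = 1, A_6 = 1. Minimum distance d = 2.

Enumerate all 2^3 = 8 messages m ∈ F_2^3.
For each, compute codeword c = mG in F_2^6, then tally its weight.
  m = 000 → c = 000000, weight = 0.
  m = 100 → c = 111111, weight = 6.
  m = 010 → c = 000111, weight = 3.
  m = 110 → c = 111000, weight = 3.
  m = 001 → c = 101011, weight = 4.
  m = 101 → c = 010100, weight = 2.
  m = 011 → c = 101100, weight = 3.
  m = 111 → c = 010011, weight = 3.
Tally weights:
  weight 0: 1 codewords.
  weight 2: 1 codewords.
  weight 3: 4 codewords.
  weight 4: 1 codewords.
  weight 6: 1 codewords.
Minimum distance d = smallest w > 0 with A_w > 0 = 2.
Sanity: Σ A_w = 8 = 2^3 = 8 ✓.


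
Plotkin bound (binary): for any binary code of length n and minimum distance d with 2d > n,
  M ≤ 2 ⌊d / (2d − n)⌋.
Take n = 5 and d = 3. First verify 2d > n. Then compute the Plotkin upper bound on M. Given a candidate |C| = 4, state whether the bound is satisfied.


Plotkin bound M ≤ 6; given |C| = 4 ≤ bound (satisfied).

Check applicability: 2d = 6, n = 5.
2d − n = 1 > 0, so Plotkin applies.
Compute d/(2d−n) = 3/1 ≈ 3.0000.
⌊d/(2d−n)⌋ = 3.
Plotkin bound: M ≤ 2·3 = 6.
Given |C| = 4, check: satisfied.
This |C| is below the Plotkin bound.


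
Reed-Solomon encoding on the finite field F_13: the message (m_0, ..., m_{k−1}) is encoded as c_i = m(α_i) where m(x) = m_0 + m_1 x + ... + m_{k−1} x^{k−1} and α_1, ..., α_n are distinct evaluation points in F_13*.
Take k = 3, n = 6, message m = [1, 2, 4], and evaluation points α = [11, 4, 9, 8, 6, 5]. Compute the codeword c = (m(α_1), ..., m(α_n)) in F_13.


c = [0, 8, 5, 0, 1, 7]

Message polynomial: m(x) = 1 + 2·x + 4·x^2 (mod 13).
For each evaluation point α_i, compute m(α_i) mod 13:
  α_1 = 11: Horner steps 4 → 7 → 0, so m(11) = 0.
  α_2 = 4: Horner steps 4 → 5 → 8, so m(4) = 8.
  α_3 = 9: Horner steps 4 → 12 → 5, so m(9) = 5.
  α_4 = 8: Horner steps 4 → 8 → 0, so m(8) = 0.
  α_5 = 6: Horner steps 4 → 0 → 1, so m(6) = 1.
  α_6 = 5: Horner steps 4 → 9 → 7, so m(5) = 7.
Codeword c = [0, 8, 5, 0, 1, 7] ∈ F_13^6.


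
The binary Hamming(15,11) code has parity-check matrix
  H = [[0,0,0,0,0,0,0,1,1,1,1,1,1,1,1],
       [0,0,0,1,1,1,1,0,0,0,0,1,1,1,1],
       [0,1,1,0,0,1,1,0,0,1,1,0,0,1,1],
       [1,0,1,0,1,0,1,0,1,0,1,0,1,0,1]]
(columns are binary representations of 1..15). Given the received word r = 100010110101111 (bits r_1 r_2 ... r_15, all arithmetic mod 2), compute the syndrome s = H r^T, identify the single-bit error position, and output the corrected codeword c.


s = (0, 0, 0, 1)^T, error position = 1, corrected codeword c = 000010110101111

Compute s = H r^T mod 2 one row at a time:
  s_1 = 1 + 0 + 1 + 0 + 1 + 1 + 1 + 1 = 6 ≡ 0 (mod 2).
  s_2 = 0 + 1 + 0 + 1 + 1 + 1 + 1 + 1 = 6 ≡ 0 (mod 2).
  s_3 = 0 + 0 + 0 + 1 + 1 + 0 + 1 + 1 = 4 ≡ 0 (mod 2).
  s_4 = 1 + 0 + 1 + 1 + 0 + 0 + 1 + 1 = 5 ≡ 1 (mod 2).
s = (0, 0, 0, 1)^T — this equals column 1 of H (binary 0001), so error is at position 1.
Correct: flip bit 1 of r = 100010110101111 to get c = 000010110101111.


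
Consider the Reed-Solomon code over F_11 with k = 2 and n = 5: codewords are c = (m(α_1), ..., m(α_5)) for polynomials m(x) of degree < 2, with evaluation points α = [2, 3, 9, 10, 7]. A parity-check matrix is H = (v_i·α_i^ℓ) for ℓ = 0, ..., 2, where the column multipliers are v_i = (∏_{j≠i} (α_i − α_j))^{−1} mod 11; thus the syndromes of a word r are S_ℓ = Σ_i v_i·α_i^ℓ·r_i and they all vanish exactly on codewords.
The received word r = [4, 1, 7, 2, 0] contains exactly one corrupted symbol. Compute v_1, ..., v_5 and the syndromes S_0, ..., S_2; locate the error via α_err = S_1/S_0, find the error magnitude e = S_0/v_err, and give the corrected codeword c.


S = (6, 10, 2), error at position 3, error magnitude e = 2, c = [4, 1, 5, 2, 0].

Step 1: column multipliers v_i = (∏_{j≠i}(α_i − α_j))^{−1} mod 11.
  i = 1 (α = 2): (2−3)(2−9)(2−10)(2−7) = (−1)·(−7)·(−8)·(−5) = 280 ≡ 5, so v_1 = 5^{−1} = 9 (mod 11).
  i = 2 (α = 3): (3−2)(3−9)(3−10)(3−7) = 1·(−6)·(−7)·(−4) = −168 ≡ 8, so v_2 = 8^{−1} = 7 (mod 11).
  i = 3 (α = 9): (9−2)(9−3)(9−10)(9−7) = 7·6·(−1)·2 = −84 ≡ 4, so v_3 = 4^{−1} = 3 (mod 11).
  i = 4 (α = 10): (10−2)(10−3)(10−9)(10−7) = 8·7·1·3 = 168 ≡ 3, so v_4 = 3^{−1} = 4 (mod 11).
  i = 5 (α = 7): (7−2)(7−3)(7−9)(7−10) = 5·4·(−2)·(−3) = 120 ≡ 10, so v_5 = 10^{−1} = 10 (mod 11).
  v = [9, 7, 3, 4, 10].
Step 2: syndromes of r = [4, 1, 7, 2, 0] (all sums mod 11).
  S_0 = Σ v_i r_i = 9·4 + 7·1 + 3·7 + 4·2 + 10·0 = 72 ≡ 6.
  S_1 = Σ v_i α_i r_i = 9·2·4 + 7·3·1 + 3·9·7 + 4·10·2 + 10·7·0 = 362 ≡ 10.
  α_i^2 mod 11 = [4, 9, 4, 1, 5].
  S_2 = Σ v_i α_i^2 r_i = 9·4·4 + 7·9·1 + 3·4·7 + 4·1·2 + 10·5·0 = 299 ≡ 2.
  S = (6, 10, 2) ≠ 0, so r is not a codeword (an error is present).
Step 3: locate the error. For a single error e at position i, S_ℓ = v_i·e·α_i^ℓ, so α_err = S_1/S_0.
  S_0^{−1} = 6^{−1} = 2 (mod 11), so α_err = 10·2 = 20 ≡ 9 = α_3. Error position i = 3.
  Consistency check: S_2/S_1 = 2·10 = 20 ≡ 9 = α_err ✓ (single-error assumption holds).
Step 4: error magnitude e = S_0/v_3 = S_0·∏_{j≠3}(α_3 − α_j) = 6·4 = 24 ≡ 2 (mod 11).
Step 5: correct position 3: c_3 = r_3 − e = 7 − 2 ≡ 5 (mod 11). Hence c = [4, 1, 5, 2, 0].
  Check: interpolating c through the α_i gives m(x) = 10 + 8·x (degree < 2) with m(α_i) = c_i for every i, so c is indeed a codeword.


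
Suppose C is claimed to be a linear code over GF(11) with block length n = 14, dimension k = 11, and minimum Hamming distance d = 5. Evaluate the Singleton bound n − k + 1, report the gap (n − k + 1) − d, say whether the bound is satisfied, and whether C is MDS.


Singleton RHS = n − k + 1 = 4, slack = -1, bound violated (no such code; not MDS).

Singleton bound: d ≤ n − k + 1.
Here n = 14, k = 11, so n − k + 1 = 4.
Given d = 5, check d ≤ 4: NO.
Slack = (n − k + 1) − d = -1.
The slack is negative: d = 5 exceeds n − k + 1 = 4 by 1, so the Singleton bound is violated and no linear [14, 11, 5]_11 code can exist. In particular it is not MDS (MDS requires d = n − k + 1 exactly).
Description: the claimed parameters are [14, 11, 5]_11; such a code would be impossible (violates the Singleton bound).


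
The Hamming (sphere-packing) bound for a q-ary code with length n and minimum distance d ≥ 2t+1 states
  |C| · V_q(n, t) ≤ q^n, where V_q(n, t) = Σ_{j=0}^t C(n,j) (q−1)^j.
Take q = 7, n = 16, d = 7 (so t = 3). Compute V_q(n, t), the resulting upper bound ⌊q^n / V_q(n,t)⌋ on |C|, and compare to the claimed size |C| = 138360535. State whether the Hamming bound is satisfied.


V_q(n, t) = 125377, q^n = 33232930569601, Hamming bound = 265064011, |C| = 138360535 ≤ bound (satisfied).

Step 1: Compute V_q(n, t) = Σ_{j=0}^3 C(n, j) (q−1)^j.
  j = 0: C(16,0)·(6)^0 = 1·1 = 1.
  j = 1: C(16,1)·(6)^1 = 16·6 = 96.
  j = 2: C(16,2)·(6)^2 = 120·36 = 4320.
  j = 3: C(16,3)·(6)^3 = 560·216 = 120960.
  V_q(n, t) = 1 + 96 + 4320 + 120960 = 125377.
Step 2: q^n = 7^16 = 33232930569601.
Step 3: Hamming bound ⌊q^n / V_q(n,t)⌋ = ⌊33232930569601/125377⌋ = 265064011.
Step 4: Compare |C| = 138360535 to 265064011: satisfied.
The claimed |C| lies below the Hamming bound.


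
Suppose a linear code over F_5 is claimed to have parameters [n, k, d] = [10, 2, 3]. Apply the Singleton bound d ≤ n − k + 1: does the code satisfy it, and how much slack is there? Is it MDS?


Singleton RHS = n − k + 1 = 9, slack = 6, bound satisfied, not MDS.

Singleton bound: d ≤ n − k + 1.
Here n = 10, k = 2, so n − k + 1 = 9.
Given d = 3, check d ≤ 9: YES.
Slack = (n − k + 1) − d = 6.
The code is NOT MDS (slack = 6 > 0).
Description: the claimed parameters are [10, 2, 3]_5; such a code would be non-MDS.


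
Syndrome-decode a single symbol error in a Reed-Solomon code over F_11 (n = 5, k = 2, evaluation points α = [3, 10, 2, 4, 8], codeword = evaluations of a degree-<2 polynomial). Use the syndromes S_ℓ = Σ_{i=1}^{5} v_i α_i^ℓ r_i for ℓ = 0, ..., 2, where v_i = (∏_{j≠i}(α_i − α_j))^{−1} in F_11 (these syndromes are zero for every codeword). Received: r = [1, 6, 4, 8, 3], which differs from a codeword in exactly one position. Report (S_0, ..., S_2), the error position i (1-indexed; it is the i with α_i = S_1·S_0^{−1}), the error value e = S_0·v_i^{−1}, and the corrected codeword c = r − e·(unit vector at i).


S = (4, 8, 5), error at position 3, error magnitude e = 10, c = [1, 6, 5, 8, 3].

Step 1: column multipliers v_i = (∏_{j≠i}(α_i − α_j))^{−1} mod 11.
  i = 1 (α = 3): (3−10)(3−2)(3−4)(3−8) = (−7)·1·(−1)·(−5) = −35 ≡ 9, so v_1 = 9^{−1} = 5 (mod 11).
  i = 2 (α = 10): (10−3)(10−2)(10−4)(10−8) = 7·8·6·2 = 672 ≡ 1, so v_2 = 1^{−1} = 1 (mod 11).
  i = 3 (α = 2): (2−3)(2−10)(2−4)(2−8) = (−1)·(−8)·(−2)·(−6) = 96 ≡ 8, so v_3 = 8^{−1} = 7 (mod 11).
  i = 4 (α = 4): (4−3)(4−10)(4−2)(4−8) = 1·(−6)·2·(−4) = 48 ≡ 4, so v_4 = 4^{−1} = 3 (mod 11).
  i = 5 (α = 8): (8−3)(8−10)(8−2)(8−4) = 5·(−2)·6·4 = −240 ≡ 2, so v_5 = 2^{−1} = 6 (mod 11).
  v = [5, 1, 7, 3, 6].
Step 2: syndromes of r = [1, 6, 4, 8, 3] (all sums mod 11).
  S_0 = Σ v_i r_i = 5·1 + 1·6 + 7·4 + 3·8 + 6·3 = 81 ≡ 4.
  S_1 = Σ v_i α_i r_i = 5·3·1 + 1·10·6 + 7·2·4 + 3·4·8 + 6·8·3 = 371 ≡ 8.
  α_i^2 mod 11 = [9, 1, 4, 5, 9].
  S_2 = Σ v_i α_i^2 r_i = 5·9·1 + 1·1·6 + 7·4·4 + 3·5·8 + 6·9·3 = 445 ≡ 5.
  S = (4, 8, 5) ≠ 0, so r is not a codeword (an error is present).
Step 3: locate the error. For a single error e at position i, S_ℓ = v_i·e·α_i^ℓ, so α_err = S_1/S_0.
  S_0^{−1} = 4^{−1} = 3 (mod 11), so α_err = 8·3 = 24 ≡ 2 = α_3. Error position i = 3.
  Consistency check: S_2/S_1 = 5·7 = 35 ≡ 2 = α_err ✓ (single-error assumption holds).
Step 4: error magnitude e = S_0/v_3 = S_0·∏_{j≠3}(α_3 − α_j) = 4·8 = 32 ≡ 10 (mod 11).
Step 5: correct position 3: c_3 = r_3 − e = 4 − 10 ≡ 5 (mod 11). Hence c = [1, 6, 5, 8, 3].
  Check: interpolating c through the α_i gives m(x) = 2 + 7·x (degree < 2) with m(α_i) = c_i for every i, so c is indeed a codeword.


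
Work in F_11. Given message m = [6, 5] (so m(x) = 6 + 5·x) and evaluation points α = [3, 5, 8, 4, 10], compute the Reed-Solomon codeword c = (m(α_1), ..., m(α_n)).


c = [10, 9, 2, 4, 1]

Message polynomial: m(x) = 6 + 5·x (mod 11).
For each evaluation point α_i, compute m(α_i) mod 11:
  α_1 = 3: Horner steps 5 → 10, so m(3) = 10.
  α_2 = 5: Horner steps 5 → 9, so m(5) = 9.
  α_3 = 8: Horner steps 5 → 2, so m(8) = 2.
  α_4 = 4: Horner steps 5 → 4, so m(4) = 4.
  α_5 = 10: Horner steps 5 → 1, so m(10) = 1.
Codeword c = [10, 9, 2, 4, 1] ∈ F_11^5.


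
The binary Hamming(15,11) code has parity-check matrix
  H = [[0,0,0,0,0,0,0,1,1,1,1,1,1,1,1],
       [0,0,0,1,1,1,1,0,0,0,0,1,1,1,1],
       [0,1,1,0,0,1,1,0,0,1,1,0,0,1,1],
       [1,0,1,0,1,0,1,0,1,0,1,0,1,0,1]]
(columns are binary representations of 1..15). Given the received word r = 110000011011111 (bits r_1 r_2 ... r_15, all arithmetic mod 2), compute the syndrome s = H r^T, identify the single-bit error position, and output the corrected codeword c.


s = (1, 0, 0, 1)^T, error position = 9, corrected codeword c = 110000010011111

Compute s = H r^T mod 2 one row at a time:
  s_1 = 1 + 1 + 0 + 1 + 1 + 1 + 1 + 1 = 7 ≡ 1 (mod 2).
  s_2 = 0 + 0 + 0 + 0 + 1 + 1 + 1 + 1 = 4 ≡ 0 (mod 2).
  s_3 = 1 + 0 + 0 + 0 + 0 + 1 + 1 + 1 = 4 ≡ 0 (mod 2).
  s_4 = 1 + 0 + 0 + 0 + 1 + 1 + 1 + 1 = 5 ≡ 1 (mod 2).
s = (1, 0, 0, 1)^T — this equals column 9 of H (binary 1001), so error is at position 9.
Correct: flip bit 9 of r = 110000011011111 to get c = 110000010011111.


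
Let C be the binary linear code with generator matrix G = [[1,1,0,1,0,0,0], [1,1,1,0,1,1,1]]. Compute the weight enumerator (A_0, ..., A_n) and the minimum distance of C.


Weight distribution: A_0 = 1, A_3 = 1, A_5 = 1, A_6 = 1. Minimum distance d = 3.

Enumerate all 2^2 = 4 messages m ∈ F_2^2.
For each, compute codeword c = mG in F_2^7, then tally its weight.
  m = 00 → c = 0000000, weight = 0.
  m = 10 → c = 1101000, weight = 3.
  m = 01 → c = 1110111, weight = 6.
  m = 11 → c = 0011111, weight = 5.
Tally weights:
  weight 0: 1 codewords.
  weight 3: 1 codewords.
  weight 5: 1 codewords.
  weight 6: 1 codewords.
Minimum distance d = smallest w > 0 with A_w > 0 = 3.
Sanity: Σ A_w = 4 = 2^2 = 4 ✓.


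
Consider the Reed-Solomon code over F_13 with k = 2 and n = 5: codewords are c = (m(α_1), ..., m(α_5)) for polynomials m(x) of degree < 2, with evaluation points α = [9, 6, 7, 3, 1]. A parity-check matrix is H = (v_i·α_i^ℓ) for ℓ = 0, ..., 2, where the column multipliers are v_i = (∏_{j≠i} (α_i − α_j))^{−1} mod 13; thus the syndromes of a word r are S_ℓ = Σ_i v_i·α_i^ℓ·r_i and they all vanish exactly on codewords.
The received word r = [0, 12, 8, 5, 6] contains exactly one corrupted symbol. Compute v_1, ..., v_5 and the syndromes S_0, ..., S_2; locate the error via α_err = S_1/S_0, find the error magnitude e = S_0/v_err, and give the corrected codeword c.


S = (6, 5, 2), error at position 4, error magnitude e = 7, c = [0, 12, 8, 11, 6].

Step 1: column multipliers v_i = (∏_{j≠i}(α_i − α_j))^{−1} mod 13.
  i = 1 (α = 9): (9−6)(9−7)(9−3)(9−1) = 3·2·6·8 = 288 ≡ 2, so v_1 = 2^{−1} = 7 (mod 13).
  i = 2 (α = 6): (6−9)(6−7)(6−3)(6−1) = (−3)·(−1)·3·5 = 45 ≡ 6, so v_2 = 6^{−1} = 11 (mod 13).
  i = 3 (α = 7): (7−9)(7−6)(7−3)(7−1) = (−2)·1·4·6 = −48 ≡ 4, so v_3 = 4^{−1} = 10 (mod 13).
  i = 4 (α = 3): (3−9)(3−6)(3−7)(3−1) = (−6)·(−3)·(−4)·2 = −144 ≡ 12, so v_4 = 12^{−1} = 12 (mod 13).
  i = 5 (α = 1): (1−9)(1−6)(1−7)(1−3) = (−8)·(−5)·(−6)·(−2) = 480 ≡ 12, so v_5 = 12^{−1} = 12 (mod 13).
  v = [7, 11, 10, 12, 12].
Step 2: syndromes of r = [0, 12, 8, 5, 6] (all sums mod 13).
  S_0 = Σ v_i r_i = 7·0 + 11·12 + 10·8 + 12·5 + 12·6 = 344 ≡ 6.
  S_1 = Σ v_i α_i r_i = 7·9·0 + 11·6·12 + 10·7·8 + 12·3·5 + 12·1·6 = 1604 ≡ 5.
  α_i^2 mod 13 = [3, 10, 10, 9, 1].
  S_2 = Σ v_i α_i^2 r_i = 7·3·0 + 11·10·12 + 10·10·8 + 12·9·5 + 12·1·6 = 2732 ≡ 2.
  S = (6, 5, 2) ≠ 0, so r is not a codeword (an error is present).
Step 3: locate the error. For a single error e at position i, S_ℓ = v_i·e·α_i^ℓ, so α_err = S_1/S_0.
  S_0^{−1} = 6^{−1} = 11 (mod 13), so α_err = 5·11 = 55 ≡ 3 = α_4. Error position i = 4.
  Consistency check: S_2/S_1 = 2·8 = 16 ≡ 3 = α_err ✓ (single-error assumption holds).
Step 4: error magnitude e = S_0/v_4 = S_0·∏_{j≠4}(α_4 − α_j) = 6·12 = 72 ≡ 7 (mod 13).
Step 5: correct position 4: c_4 = r_4 − e = 5 − 7 ≡ 11 (mod 13). Hence c = [0, 12, 8, 11, 6].
  Check: interpolating c through the α_i gives m(x) = 10 + 9·x (degree < 2) with m(α_i) = c_i for every i, so c is indeed a codeword.


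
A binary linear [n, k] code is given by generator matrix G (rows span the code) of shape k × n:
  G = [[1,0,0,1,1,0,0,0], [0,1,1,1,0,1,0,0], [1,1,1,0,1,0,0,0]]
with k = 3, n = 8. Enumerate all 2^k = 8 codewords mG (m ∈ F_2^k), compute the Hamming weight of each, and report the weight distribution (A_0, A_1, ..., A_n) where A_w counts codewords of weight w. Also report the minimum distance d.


Weight distribution: A_0 = 1, A_1 = 1, A_3 = 2, A_4 = 3, A_5 = 1. Minimum distance d = 1.

Enumerate all 2^3 = 8 messages m ∈ F_2^3.
For each, compute codeword c = mG in F_2^8, then tally its weight.
  m = 000 → c = 00000000, weight = 0.
  m = 100 → c = 10011000, weight = 3.
  m = 010 → c = 01110100, weight = 4.
  m = 110 → c = 11101100, weight = 5.
  m = 001 → c = 11101000, weight = 4.
  m = 101 → c = 01110000, weight = 3.
  m = 011 → c = 10011100, weight = 4.
  m = 111 → c = 00000100, weight = 1.
Tally weights:
  weight 0: 1 codewords.
  weight 1: 1 codewords.
  weight 3: 2 codewords.
  weight 4: 3 codewords.
  weight 5: 1 codewords.
Minimum distance d = smallest w > 0 with A_w > 0 = 1.
Sanity: Σ A_w = 8 = 2^3 = 8 ✓.


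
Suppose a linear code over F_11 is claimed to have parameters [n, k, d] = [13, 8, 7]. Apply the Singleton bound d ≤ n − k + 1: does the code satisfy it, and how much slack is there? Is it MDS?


Singleton RHS = n − k + 1 = 6, slack = -1, bound violated (no such code; not MDS).

Singleton bound: d ≤ n − k + 1.
Here n = 13, k = 8, so n − k + 1 = 6.
Given d = 7, check d ≤ 6: NO.
Slack = (n − k + 1) − d = -1.
The slack is negative: d = 7 exceeds n − k + 1 = 6 by 1, so the Singleton bound is violated and no linear [13, 8, 7]_11 code can exist. In particular it is not MDS (MDS requires d = n − k + 1 exactly).
Description: the claimed parameters are [13, 8, 7]_11; such a code would be impossible (violates the Singleton bound).


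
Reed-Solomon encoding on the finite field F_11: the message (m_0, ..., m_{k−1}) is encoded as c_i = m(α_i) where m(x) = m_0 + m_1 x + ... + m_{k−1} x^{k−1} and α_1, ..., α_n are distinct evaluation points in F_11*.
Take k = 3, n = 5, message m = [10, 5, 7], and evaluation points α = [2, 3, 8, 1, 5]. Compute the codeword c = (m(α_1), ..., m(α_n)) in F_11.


c = [4, 0, 3, 0, 1]

Message polynomial: m(x) = 10 + 5·x + 7·x^2 (mod 11).
For each evaluation point α_i, compute m(α_i) mod 11:
  α_1 = 2: Horner steps 7 → 8 → 4, so m(2) = 4.
  α_2 = 3: Horner steps 7 → 4 → 0, so m(3) = 0.
  α_3 = 8: Horner steps 7 → 6 → 3, so m(8) = 3.
  α_4 = 1: Horner steps 7 → 1 → 0, so m(1) = 0.
  α_5 = 5: Horner steps 7 → 7 → 1, so m(5) = 1.
Codeword c = [4, 0, 3, 0, 1] ∈ F_11^5.


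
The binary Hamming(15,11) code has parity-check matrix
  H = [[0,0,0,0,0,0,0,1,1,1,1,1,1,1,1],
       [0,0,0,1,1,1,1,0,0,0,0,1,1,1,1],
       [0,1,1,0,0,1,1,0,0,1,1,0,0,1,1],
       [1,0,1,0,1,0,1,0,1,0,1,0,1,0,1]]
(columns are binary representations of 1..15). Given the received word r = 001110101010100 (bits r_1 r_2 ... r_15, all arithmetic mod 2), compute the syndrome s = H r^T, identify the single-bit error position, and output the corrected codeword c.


s = (1, 0, 1, 0)^T, error position = 10, corrected codeword c = 001110101110100

Compute s = H r^T mod 2 one row at a time:
  s_1 = 0 + 1 + 0 + 1 + 0 + 1 + 0 + 0 = 3 ≡ 1 (mod 2).
  s_2 = 1 + 1 + 0 + 1 + 0 + 1 + 0 + 0 = 4 ≡ 0 (mod 2).
  s_3 = 0 + 1 + 0 + 1 + 0 + 1 + 0 + 0 = 3 ≡ 1 (mod 2).
  s_4 = 0 + 1 + 1 + 1 + 1 + 1 + 1 + 0 = 6 ≡ 0 (mod 2).
s = (1, 0, 1, 0)^T — this equals column 10 of H (binary 1010), so error is at position 10.
Correct: flip bit 10 of r = 001110101010100 to get c = 001110101110100.


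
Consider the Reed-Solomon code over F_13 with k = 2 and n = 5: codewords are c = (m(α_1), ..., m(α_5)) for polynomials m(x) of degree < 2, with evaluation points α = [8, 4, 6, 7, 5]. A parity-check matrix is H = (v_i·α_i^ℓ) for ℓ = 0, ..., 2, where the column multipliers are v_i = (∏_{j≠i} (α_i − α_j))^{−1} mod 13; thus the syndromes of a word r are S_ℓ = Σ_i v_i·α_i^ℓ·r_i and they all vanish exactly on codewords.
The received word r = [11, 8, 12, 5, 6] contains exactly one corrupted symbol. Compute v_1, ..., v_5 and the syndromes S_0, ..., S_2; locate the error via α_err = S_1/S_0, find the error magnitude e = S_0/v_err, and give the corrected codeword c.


S = (9, 10, 1), error at position 2, error magnitude e = 8, c = [11, 0, 12, 5, 6].

Step 1: column multipliers v_i = (∏_{j≠i}(α_i − α_j))^{−1} mod 13.
  i = 1 (α = 8): (8−4)(8−6)(8−7)(8−5) = 4·2·1·3 = 24 ≡ 11, so v_1 = 11^{−1} = 6 (mod 13).
  i = 2 (α = 4): (4−8)(4−6)(4−7)(4−5) = (−4)·(−2)·(−3)·(−1) = 24 ≡ 11, so v_2 = 11^{−1} = 6 (mod 13).
  i = 3 (α = 6): (6−8)(6−4)(6−7)(6−5) = (−2)·2·(−1)·1 = 4 ≡ 4, so v_3 = 4^{−1} = 10 (mod 13).
  i = 4 (α = 7): (7−8)(7−4)(7−6)(7−5) = (−1)·3·1·2 = −6 ≡ 7, so v_4 = 7^{−1} = 2 (mod 13).
  i = 5 (α = 5): (5−8)(5−4)(5−6)(5−7) = (−3)·1·(−1)·(−2) = −6 ≡ 7, so v_5 = 7^{−1} = 2 (mod 13).
  v = [6, 6, 10, 2, 2].
Step 2: syndromes of r = [11, 8, 12, 5, 6] (all sums mod 13).
  S_0 = Σ v_i r_i = 6·11 + 6·8 + 10·12 + 2·5 + 2·6 = 256 ≡ 9.
  S_1 = Σ v_i α_i r_i = 6·8·11 + 6·4·8 + 10·6·12 + 2·7·5 + 2·5·6 = 1570 ≡ 10.
  α_i^2 mod 13 = [12, 3, 10, 10, 12].
  S_2 = Σ v_i α_i^2 r_i = 6·12·11 + 6·3·8 + 10·10·12 + 2·10·5 + 2·12·6 = 2380 ≡ 1.
  S = (9, 10, 1) ≠ 0, so r is not a codeword (an error is present).
Step 3: locate the error. For a single error e at position i, S_ℓ = v_i·e·α_i^ℓ, so α_err = S_1/S_0.
  S_0^{−1} = 9^{−1} = 3 (mod 13), so α_err = 10·3 = 30 ≡ 4 = α_2. Error position i = 2.
  Consistency check: S_2/S_1 = 1·4 = 4 ≡ 4 = α_err ✓ (single-error assumption holds).
Step 4: error magnitude e = S_0/v_2 = S_0·∏_{j≠2}(α_2 − α_j) = 9·11 = 99 ≡ 8 (mod 13).
Step 5: correct position 2: c_2 = r_2 − e = 8 − 8 ≡ 0 (mod 13). Hence c = [11, 0, 12, 5, 6].
  Check: interpolating c through the α_i gives m(x) = 2 + 6·x (degree < 2) with m(α_i) = c_i for every i, so c is indeed a codeword.


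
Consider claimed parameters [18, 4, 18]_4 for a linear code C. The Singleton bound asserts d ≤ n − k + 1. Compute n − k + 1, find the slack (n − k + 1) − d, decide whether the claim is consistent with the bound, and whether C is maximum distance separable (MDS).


Singleton RHS = n − k + 1 = 15, slack = -3, bound violated (no such code; not MDS).

Singleton bound: d ≤ n − k + 1.
Here n = 18, k = 4, so n − k + 1 = 15.
Given d = 18, check d ≤ 15: NO.
Slack = (n − k + 1) − d = -3.
The slack is negative: d = 18 exceeds n − k + 1 = 15 by 3, so the Singleton bound is violated and no linear [18, 4, 18]_4 code can exist. In particular it is not MDS (MDS requires d = n − k + 1 exactly).
Description: the claimed parameters are [18, 4, 18]_4; such a code would be impossible (violates the Singleton bound).


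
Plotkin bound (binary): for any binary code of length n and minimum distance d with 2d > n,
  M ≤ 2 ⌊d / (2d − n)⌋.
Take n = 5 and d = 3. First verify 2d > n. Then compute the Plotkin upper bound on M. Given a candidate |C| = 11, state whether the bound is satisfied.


Plotkin bound M ≤ 6; given |C| = 11 > bound (violated).

Check applicability: 2d = 6, n = 5.
2d − n = 1 > 0, so Plotkin applies.
Compute d/(2d−n) = 3/1 ≈ 3.0000.
⌊d/(2d−n)⌋ = 3.
Plotkin bound: M ≤ 2·3 = 6.
Given |C| = 11, check: VIOLATED.
This |C| is above the Plotkin bound, so no binary code with n = 5, d = 3 and 11 codewords exists.


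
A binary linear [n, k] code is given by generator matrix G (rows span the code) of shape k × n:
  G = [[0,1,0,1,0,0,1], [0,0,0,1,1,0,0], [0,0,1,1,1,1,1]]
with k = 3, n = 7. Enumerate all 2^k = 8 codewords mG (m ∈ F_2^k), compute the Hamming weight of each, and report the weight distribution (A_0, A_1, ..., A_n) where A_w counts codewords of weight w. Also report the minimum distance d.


Weight distribution: A_0 = 1, A_2 = 1, A_3 = 3, A_4 = 2, A_5 = 1. Minimum distance d = 2.

Enumerate all 2^3 = 8 messages m ∈ F_2^3.
For each, compute codeword c = mG in F_2^7, then tally its weight.
  m = 000 → c = 0000000, weight = 0.
  m = 100 → c = 0101001, weight = 3.
  m = 010 → c = 0001100, weight = 2.
  m = 110 → c = 0100101, weight = 3.
  m = 001 → c = 0011111, weight = 5.
  m = 101 → c = 0110110, weight = 4.
  m = 011 → c = 0010011, weight = 3.
  m = 111 → c = 0111010, weight = 4.
Tally weights:
  weight 0: 1 codewords.
  weight 2: 1 codewords.
  weight 3: 3 codewords.
  weight 4: 2 codewords.
  weight 5: 1 codewords.
Minimum distance d = smallest w > 0 with A_w > 0 = 2.
Sanity: Σ A_w = 8 = 2^3 = 8 ✓.


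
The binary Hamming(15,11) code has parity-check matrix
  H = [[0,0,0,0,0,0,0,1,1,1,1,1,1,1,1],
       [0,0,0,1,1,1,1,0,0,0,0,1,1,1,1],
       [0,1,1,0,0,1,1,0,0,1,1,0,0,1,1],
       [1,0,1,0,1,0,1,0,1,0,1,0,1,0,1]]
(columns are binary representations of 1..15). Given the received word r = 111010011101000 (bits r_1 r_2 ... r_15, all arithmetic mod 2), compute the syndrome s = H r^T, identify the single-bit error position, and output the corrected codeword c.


s = (0, 0, 1, 0)^T, error position = 2, corrected codeword c = 101010011101000

Compute s = H r^T mod 2 one row at a time:
  s_1 = 1 + 1 + 1 + 0 + 1 + 0 + 0 + 0 = 4 ≡ 0 (mod 2).
  s_2 = 0 + 1 + 0 + 0 + 1 + 0 + 0 + 0 = 2 ≡ 0 (mod 2).
  s_3 = 1 + 1 + 0 + 0 + 1 + 0 + 0 + 0 = 3 ≡ 1 (mod 2).
  s_4 = 1 + 1 + 1 + 0 + 1 + 0 + 0 + 0 = 4 ≡ 0 (mod 2).
s = (0, 0, 1, 0)^T — this equals column 2 of H (binary 0010), so error is at position 2.
Correct: flip bit 2 of r = 111010011101000 to get c = 101010011101000.


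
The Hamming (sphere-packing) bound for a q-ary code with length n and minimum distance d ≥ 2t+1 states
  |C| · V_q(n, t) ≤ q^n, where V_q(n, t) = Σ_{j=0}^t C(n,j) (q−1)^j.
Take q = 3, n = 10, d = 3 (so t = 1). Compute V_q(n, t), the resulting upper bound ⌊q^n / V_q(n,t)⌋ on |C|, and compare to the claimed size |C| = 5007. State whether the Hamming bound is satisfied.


V_q(n, t) = 21, q^n = 59049, Hamming bound = 2811, |C| = 5007 > bound (violated).

Step 1: Compute V_q(n, t) = Σ_{j=0}^1 C(n, j) (q−1)^j.
  j = 0: C(10,0)·(2)^0 = 1·1 = 1.
  j = 1: C(10,1)·(2)^1 = 10·2 = 20.
  V_q(n, t) = 1 + 20 = 21.
Step 2: q^n = 3^10 = 59049.
Step 3: Hamming bound ⌊q^n / V_q(n,t)⌋ = ⌊59049/21⌋ = 2811.
Step 4: Compare |C| = 5007 to 2811: violated.
The claimed |C| lies above the Hamming bound, so no 3-ary code of length 10 with d ≥ 3 can have 5007 codewords.


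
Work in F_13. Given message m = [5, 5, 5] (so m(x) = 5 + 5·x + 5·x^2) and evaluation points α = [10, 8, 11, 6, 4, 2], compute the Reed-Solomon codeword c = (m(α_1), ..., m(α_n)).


c = [9, 1, 2, 7, 1, 9]

Message polynomial: m(x) = 5 + 5·x + 5·x^2 (mod 13).
For each evaluation point α_i, compute m(α_i) mod 13:
  α_1 = 10: Horner steps 5 → 3 → 9, so m(10) = 9.
  α_2 = 8: Horner steps 5 → 6 → 1, so m(8) = 1.
  α_3 = 11: Horner steps 5 → 8 → 2, so m(11) = 2.
  α_4 = 6: Horner steps 5 → 9 → 7, so m(6) = 7.
  α_5 = 4: Horner steps 5 → 12 → 1, so m(4) = 1.
  α_6 = 2: Horner steps 5 → 2 → 9, so m(2) = 9.
Codeword c = [9, 1, 2, 7, 1, 9] ∈ F_13^6.


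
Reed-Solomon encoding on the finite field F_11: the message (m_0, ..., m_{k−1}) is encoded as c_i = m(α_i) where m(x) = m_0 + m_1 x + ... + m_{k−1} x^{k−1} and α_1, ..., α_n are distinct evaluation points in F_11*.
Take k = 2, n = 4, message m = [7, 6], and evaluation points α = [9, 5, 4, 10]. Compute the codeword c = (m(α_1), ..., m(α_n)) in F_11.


c = [6, 4, 9, 1]

Message polynomial: m(x) = 7 + 6·x (mod 11).
For each evaluation point α_i, compute m(α_i) mod 11:
  α_1 = 9: Horner steps 6 → 6, so m(9) = 6.
  α_2 = 5: Horner steps 6 → 4, so m(5) = 4.
  α_3 = 4: Horner steps 6 → 9, so m(4) = 9.
  α_4 = 10: Horner steps 6 → 1, so m(10) = 1.
Codeword c = [6, 4, 9, 1] ∈ F_11^4.


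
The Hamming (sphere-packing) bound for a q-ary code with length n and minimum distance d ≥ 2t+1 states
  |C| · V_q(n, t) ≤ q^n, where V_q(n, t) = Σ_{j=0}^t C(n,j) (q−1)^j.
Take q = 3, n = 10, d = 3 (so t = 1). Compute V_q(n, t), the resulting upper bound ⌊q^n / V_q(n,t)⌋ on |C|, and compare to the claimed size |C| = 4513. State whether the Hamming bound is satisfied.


V_q(n, t) = 21, q^n = 59049, Hamming bound = 2811, |C| = 4513 > bound (violated).

Step 1: Compute V_q(n, t) = Σ_{j=0}^1 C(n, j) (q−1)^j.
  j = 0: C(10,0)·(2)^0 = 1·1 = 1.
  j = 1: C(10,1)·(2)^1 = 10·2 = 20.
  V_q(n, t) = 1 + 20 = 21.
Step 2: q^n = 3^10 = 59049.
Step 3: Hamming bound ⌊q^n / V_q(n,t)⌋ = ⌊59049/21⌋ = 2811.
Step 4: Compare |C| = 4513 to 2811: violated.
The claimed |C| lies above the Hamming bound, so no 3-ary code of length 10 with d ≥ 3 can have 4513 codewords.


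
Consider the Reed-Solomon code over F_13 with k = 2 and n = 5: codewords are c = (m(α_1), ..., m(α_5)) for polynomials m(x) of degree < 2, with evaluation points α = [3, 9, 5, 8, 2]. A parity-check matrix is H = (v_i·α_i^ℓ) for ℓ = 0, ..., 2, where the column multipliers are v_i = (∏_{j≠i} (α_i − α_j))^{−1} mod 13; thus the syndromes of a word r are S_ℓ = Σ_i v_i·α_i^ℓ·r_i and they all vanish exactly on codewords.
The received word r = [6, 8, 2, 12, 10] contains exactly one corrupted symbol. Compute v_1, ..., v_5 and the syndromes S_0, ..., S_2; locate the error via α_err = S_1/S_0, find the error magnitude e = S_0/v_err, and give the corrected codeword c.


S = (8, 1, 5), error at position 3, error magnitude e = 4, c = [6, 8, 11, 12, 10].

Step 1: column multipliers v_i = (∏_{j≠i}(α_i − α_j))^{−1} mod 13.
  i = 1 (α = 3): (3−9)(3−5)(3−8)(3−2) = (−6)·(−2)·(−5)·1 = −60 ≡ 5, so v_1 = 5^{−1} = 8 (mod 13).
  i = 2 (α = 9): (9−3)(9−5)(9−8)(9−2) = 6·4·1·7 = 168 ≡ 12, so v_2 = 12^{−1} = 12 (mod 13).
  i = 3 (α = 5): (5−3)(5−9)(5−8)(5−2) = 2·(−4)·(−3)·3 = 72 ≡ 7, so v_3 = 7^{−1} = 2 (mod 13).
  i = 4 (α = 8): (8−3)(8−9)(8−5)(8−2) = 5·(−1)·3·6 = −90 ≡ 1, so v_4 = 1^{−1} = 1 (mod 13).
  i = 5 (α = 2): (2−3)(2−9)(2−5)(2−8) = (−1)·(−7)·(−3)·(−6) = 126 ≡ 9, so v_5 = 9^{−1} = 3 (mod 13).
  v = [8, 12, 2, 1, 3].
Step 2: syndromes of r = [6, 8, 2, 12, 10] (all sums mod 13).
  S_0 = Σ v_i r_i = 8·6 + 12·8 + 2·2 + 1·12 + 3·10 = 190 ≡ 8.
  S_1 = Σ v_i α_i r_i = 8·3·6 + 12·9·8 + 2·5·2 + 1·8·12 + 3·2·10 = 1184 ≡ 1.
  α_i^2 mod 13 = [9, 3, 12, 12, 4].
  S_2 = Σ v_i α_i^2 r_i = 8·9·6 + 12·3·8 + 2·12·2 + 1·12·12 + 3·4·10 = 1032 ≡ 5.
  S = (8, 1, 5) ≠ 0, so r is not a codeword (an error is present).
Step 3: locate the error. For a single error e at position i, S_ℓ = v_i·e·α_i^ℓ, so α_err = S_1/S_0.
  S_0^{−1} = 8^{−1} = 5 (mod 13), so α_err = 1·5 = 5 ≡ 5 = α_3. Error position i = 3.
  Consistency check: S_2/S_1 = 5·1 = 5 ≡ 5 = α_err ✓ (single-error assumption holds).
Step 4: error magnitude e = S_0/v_3 = S_0·∏_{j≠3}(α_3 − α_j) = 8·7 = 56 ≡ 4 (mod 13).
Step 5: correct position 3: c_3 = r_3 − e = 2 − 4 ≡ 11 (mod 13). Hence c = [6, 8, 11, 12, 10].
  Check: interpolating c through the α_i gives m(x) = 5 + 9·x (degree < 2) with m(α_i) = c_i for every i, so c is indeed a codeword.
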